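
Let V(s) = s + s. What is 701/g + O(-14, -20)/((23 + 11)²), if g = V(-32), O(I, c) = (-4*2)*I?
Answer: -200797/18496 ≈ -10.856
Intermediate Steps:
V(s) = 2*s
O(I, c) = -8*I
g = -64 (g = 2*(-32) = -64)
701/g + O(-14, -20)/((23 + 11)²) = 701/(-64) + (-8*(-14))/((23 + 11)²) = 701*(-1/64) + 112/(34²) = -701/64 + 112/1156 = -701/64 + 112*(1/1156) = -701/64 + 28/289 = -200797/18496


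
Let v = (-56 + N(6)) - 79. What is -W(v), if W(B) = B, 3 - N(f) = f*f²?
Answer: 348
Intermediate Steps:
N(f) = 3 - f³ (N(f) = 3 - f*f² = 3 - f³)
v = -348 (v = (-56 + (3 - 1*6³)) - 79 = (-56 + (3 - 1*216)) - 79 = (-56 + (3 - 216)) - 79 = (-56 - 213) - 79 = -269 - 79 = -348)
-W(v) = -1*(-348) = 348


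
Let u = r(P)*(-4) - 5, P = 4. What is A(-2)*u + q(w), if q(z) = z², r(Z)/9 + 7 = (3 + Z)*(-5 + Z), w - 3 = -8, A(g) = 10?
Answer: 5015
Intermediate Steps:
w = -5 (w = 3 - 8 = -5)
r(Z) = -63 + 9*(-5 + Z)*(3 + Z) (r(Z) = -63 + 9*((3 + Z)*(-5 + Z)) = -63 + 9*((-5 + Z)*(3 + Z)) = -63 + 9*(-5 + Z)*(3 + Z))
u = 499 (u = (-198 - 18*4 + 9*4²)*(-4) - 5 = (-198 - 72 + 9*16)*(-4) - 5 = (-198 - 72 + 144)*(-4) - 5 = -126*(-4) - 5 = 504 - 5 = 499)
A(-2)*u + q(w) = 10*499 + (-5)² = 4990 + 25 = 5015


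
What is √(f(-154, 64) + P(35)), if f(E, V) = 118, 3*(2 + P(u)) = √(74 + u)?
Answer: √(1044 + 3*√109)/3 ≈ 10.931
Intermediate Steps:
P(u) = -2 + √(74 + u)/3
√(f(-154, 64) + P(35)) = √(118 + (-2 + √(74 + 35)/3)) = √(118 + (-2 + √109/3)) = √(116 + √109/3)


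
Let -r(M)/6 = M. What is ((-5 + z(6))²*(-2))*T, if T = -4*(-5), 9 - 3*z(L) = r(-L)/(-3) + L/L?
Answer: -1000/9 ≈ -111.11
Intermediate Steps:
r(M) = -6*M
z(L) = 8/3 + 2*L/3 (z(L) = 3 - (-(-6)*L/(-3) + L/L)/3 = 3 - ((6*L)*(-⅓) + 1)/3 = 3 - (-2*L + 1)/3 = 3 - (1 - 2*L)/3 = 3 + (-⅓ + 2*L/3) = 8/3 + 2*L/3)
T = 20
((-5 + z(6))²*(-2))*T = ((-5 + (8/3 + (⅔)*6))²*(-2))*20 = ((-5 + (8/3 + 4))²*(-2))*20 = ((-5 + 20/3)²*(-2))*20 = ((5/3)²*(-2))*20 = ((25/9)*(-2))*20 = -50/9*20 = -1000/9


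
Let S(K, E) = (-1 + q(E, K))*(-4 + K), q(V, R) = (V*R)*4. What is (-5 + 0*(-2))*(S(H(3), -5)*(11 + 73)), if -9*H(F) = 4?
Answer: 397600/27 ≈ 14726.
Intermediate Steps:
H(F) = -4/9 (H(F) = -1/9*4 = -4/9)
q(V, R) = 4*R*V (q(V, R) = (R*V)*4 = 4*R*V)
S(K, E) = (-1 + 4*E*K)*(-4 + K) (S(K, E) = (-1 + 4*K*E)*(-4 + K) = (-1 + 4*E*K)*(-4 + K))
(-5 + 0*(-2))*(S(H(3), -5)*(11 + 73)) = (-5 + 0*(-2))*((4 - 1*(-4/9) - 16*(-5)*(-4/9) + 4*(-5)*(-4/9)**2)*(11 + 73)) = (-5 + 0)*((4 + 4/9 - 320/9 + 4*(-5)*(16/81))*84) = -5*(4 + 4/9 - 320/9 - 320/81)*84 = -(-14200)*84/81 = -5*(-79520/27) = 397600/27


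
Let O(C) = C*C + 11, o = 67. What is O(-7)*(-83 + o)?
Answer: -960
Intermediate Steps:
O(C) = 11 + C² (O(C) = C² + 11 = 11 + C²)
O(-7)*(-83 + o) = (11 + (-7)²)*(-83 + 67) = (11 + 49)*(-16) = 60*(-16) = -960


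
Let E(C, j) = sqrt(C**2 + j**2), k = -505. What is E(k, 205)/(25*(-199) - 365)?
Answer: -sqrt(11882)/1068 ≈ -0.10206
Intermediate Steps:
E(k, 205)/(25*(-199) - 365) = sqrt((-505)**2 + 205**2)/(25*(-199) - 365) = sqrt(255025 + 42025)/(-4975 - 365) = sqrt(297050)/(-5340) = (5*sqrt(11882))*(-1/5340) = -sqrt(11882)/1068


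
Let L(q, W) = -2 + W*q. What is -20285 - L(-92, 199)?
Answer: -1975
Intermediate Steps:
-20285 - L(-92, 199) = -20285 - (-2 + 199*(-92)) = -20285 - (-2 - 18308) = -20285 - 1*(-18310) = -20285 + 18310 = -1975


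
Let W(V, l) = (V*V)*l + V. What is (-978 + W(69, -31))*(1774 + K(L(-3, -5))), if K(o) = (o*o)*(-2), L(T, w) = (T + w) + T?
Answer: -227502000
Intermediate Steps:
W(V, l) = V + l*V² (W(V, l) = V²*l + V = l*V² + V = V + l*V²)
L(T, w) = w + 2*T
K(o) = -2*o² (K(o) = o²*(-2) = -2*o²)
(-978 + W(69, -31))*(1774 + K(L(-3, -5))) = (-978 + 69*(1 + 69*(-31)))*(1774 - 2*(-5 + 2*(-3))²) = (-978 + 69*(1 - 2139))*(1774 - 2*(-5 - 6)²) = (-978 + 69*(-2138))*(1774 - 2*(-11)²) = (-978 - 147522)*(1774 - 2*121) = -148500*(1774 - 242) = -148500*1532 = -227502000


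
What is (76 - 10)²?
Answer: 4356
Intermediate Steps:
(76 - 10)² = 66² = 4356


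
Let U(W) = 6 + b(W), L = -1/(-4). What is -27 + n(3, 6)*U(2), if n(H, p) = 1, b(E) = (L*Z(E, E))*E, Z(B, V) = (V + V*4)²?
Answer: 29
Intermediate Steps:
Z(B, V) = 25*V² (Z(B, V) = (V + 4*V)² = (5*V)² = 25*V²)
L = ¼ (L = -1*(-¼) = ¼ ≈ 0.25000)
b(E) = 25*E³/4 (b(E) = ((25*E²)/4)*E = (25*E²/4)*E = 25*E³/4)
U(W) = 6 + 25*W³/4
-27 + n(3, 6)*U(2) = -27 + 1*(6 + (25/4)*2³) = -27 + 1*(6 + (25/4)*8) = -27 + 1*(6 + 50) = -27 + 1*56 = -27 + 56 = 29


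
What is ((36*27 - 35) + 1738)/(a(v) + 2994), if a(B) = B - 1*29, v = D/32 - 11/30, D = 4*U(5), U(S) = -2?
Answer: 160500/177863 ≈ 0.90238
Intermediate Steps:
D = -8 (D = 4*(-2) = -8)
v = -37/60 (v = -8/32 - 11/30 = -8*1/32 - 11*1/30 = -¼ - 11/30 = -37/60 ≈ -0.61667)
a(B) = -29 + B (a(B) = B - 29 = -29 + B)
((36*27 - 35) + 1738)/(a(v) + 2994) = ((36*27 - 35) + 1738)/((-29 - 37/60) + 2994) = ((972 - 35) + 1738)/(-1777/60 + 2994) = (937 + 1738)/(177863/60) = 2675*(60/177863) = 160500/177863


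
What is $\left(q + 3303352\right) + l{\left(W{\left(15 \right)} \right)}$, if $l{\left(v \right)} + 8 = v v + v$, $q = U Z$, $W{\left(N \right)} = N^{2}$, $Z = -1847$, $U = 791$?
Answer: $1893217$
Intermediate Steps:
$q = -1460977$ ($q = 791 \left(-1847\right) = -1460977$)
$l{\left(v \right)} = -8 + v + v^{2}$ ($l{\left(v \right)} = -8 + \left(v v + v\right) = -8 + \left(v^{2} + v\right) = -8 + \left(v + v^{2}\right) = -8 + v + v^{2}$)
$\left(q + 3303352\right) + l{\left(W{\left(15 \right)} \right)} = \left(-1460977 + 3303352\right) + \left(-8 + 15^{2} + \left(15^{2}\right)^{2}\right) = 1842375 + \left(-8 + 225 + 225^{2}\right) = 1842375 + \left(-8 + 225 + 50625\right) = 1842375 + 50842 = 1893217$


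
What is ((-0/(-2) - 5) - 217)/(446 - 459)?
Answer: 222/13 ≈ 17.077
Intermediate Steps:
((-0/(-2) - 5) - 217)/(446 - 459) = ((-0*(-1)/2 - 5) - 217)/(-13) = ((-2*0 - 5) - 217)*(-1/13) = ((0 - 5) - 217)*(-1/13) = (-5 - 217)*(-1/13) = -222*(-1/13) = 222/13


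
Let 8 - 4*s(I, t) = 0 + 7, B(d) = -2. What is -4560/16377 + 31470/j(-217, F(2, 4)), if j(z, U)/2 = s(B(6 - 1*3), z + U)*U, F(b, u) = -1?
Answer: -343590980/5459 ≈ -62940.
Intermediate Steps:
s(I, t) = 1/4 (s(I, t) = 2 - (0 + 7)/4 = 2 - 1/4*7 = 2 - 7/4 = 1/4)
j(z, U) = U/2 (j(z, U) = 2*(U/4) = U/2)
-4560/16377 + 31470/j(-217, F(2, 4)) = -4560/16377 + 31470/(((1/2)*(-1))) = -4560*1/16377 + 31470/(-1/2) = -1520/5459 + 31470*(-2) = -1520/5459 - 62940 = -343590980/5459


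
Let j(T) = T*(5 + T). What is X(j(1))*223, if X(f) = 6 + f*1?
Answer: 2676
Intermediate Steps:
X(f) = 6 + f
X(j(1))*223 = (6 + 1*(5 + 1))*223 = (6 + 1*6)*223 = (6 + 6)*223 = 12*223 = 2676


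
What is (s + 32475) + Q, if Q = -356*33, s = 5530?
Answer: 26257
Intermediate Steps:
Q = -11748
(s + 32475) + Q = (5530 + 32475) - 11748 = 38005 - 11748 = 26257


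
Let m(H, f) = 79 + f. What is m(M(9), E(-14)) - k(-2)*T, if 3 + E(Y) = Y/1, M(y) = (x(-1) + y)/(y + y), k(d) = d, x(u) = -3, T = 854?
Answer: 1770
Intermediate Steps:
M(y) = (-3 + y)/(2*y) (M(y) = (-3 + y)/(y + y) = (-3 + y)/((2*y)) = (-3 + y)*(1/(2*y)) = (-3 + y)/(2*y))
E(Y) = -3 + Y (E(Y) = -3 + Y/1 = -3 + Y*1 = -3 + Y)
m(M(9), E(-14)) - k(-2)*T = (79 + (-3 - 14)) - (-2)*854 = (79 - 17) - 1*(-1708) = 62 + 1708 = 1770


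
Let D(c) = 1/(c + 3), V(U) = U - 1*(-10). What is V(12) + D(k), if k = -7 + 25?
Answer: 463/21 ≈ 22.048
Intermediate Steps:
k = 18
V(U) = 10 + U (V(U) = U + 10 = 10 + U)
D(c) = 1/(3 + c)
V(12) + D(k) = (10 + 12) + 1/(3 + 18) = 22 + 1/21 = 463/21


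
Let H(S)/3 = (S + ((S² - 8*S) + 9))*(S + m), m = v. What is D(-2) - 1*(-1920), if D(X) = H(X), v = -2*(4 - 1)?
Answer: 1272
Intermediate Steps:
v = -6 (v = -2*3 = -6)
m = -6
H(S) = 3*(-6 + S)*(9 + S² - 7*S) (H(S) = 3*((S + ((S² - 8*S) + 9))*(S - 6)) = 3*((S + (9 + S² - 8*S))*(-6 + S)) = 3*((9 + S² - 7*S)*(-6 + S)) = 3*((-6 + S)*(9 + S² - 7*S)) = 3*(-6 + S)*(9 + S² - 7*S))
D(X) = -162 - 39*X² + 3*X³ + 153*X
D(-2) - 1*(-1920) = (-162 - 39*(-2)² + 3*(-2)³ + 153*(-2)) - 1*(-1920) = (-162 - 39*4 + 3*(-8) - 306) + 1920 = (-162 - 156 - 24 - 306) + 1920 = -648 + 1920 = 1272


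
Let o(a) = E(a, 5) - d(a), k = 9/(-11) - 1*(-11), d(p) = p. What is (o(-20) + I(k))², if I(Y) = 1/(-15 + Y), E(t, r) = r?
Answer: 1726596/2809 ≈ 614.67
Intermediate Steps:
k = 112/11 (k = 9*(-1/11) + 11 = -9/11 + 11 = 112/11 ≈ 10.182)
o(a) = 5 - a
(o(-20) + I(k))² = ((5 - 1*(-20)) + 1/(-15 + 112/11))² = ((5 + 20) + 1/(-53/11))² = (25 - 11/53)² = (1314/53)² = 1726596/2809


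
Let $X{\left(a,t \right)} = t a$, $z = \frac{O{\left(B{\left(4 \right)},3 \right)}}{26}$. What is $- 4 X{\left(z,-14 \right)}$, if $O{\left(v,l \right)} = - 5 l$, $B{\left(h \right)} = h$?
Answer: $- \frac{420}{13} \approx -32.308$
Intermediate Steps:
$z = - \frac{15}{26}$ ($z = \frac{\left(-5\right) 3}{26} = \left(-15\right) \frac{1}{26} = - \frac{15}{26} \approx -0.57692$)
$X{\left(a,t \right)} = a t$
$- 4 X{\left(z,-14 \right)} = - 4 \left(\left(- \frac{15}{26}\right) \left(-14\right)\right) = \left(-4\right) \frac{105}{13} = - \frac{420}{13}$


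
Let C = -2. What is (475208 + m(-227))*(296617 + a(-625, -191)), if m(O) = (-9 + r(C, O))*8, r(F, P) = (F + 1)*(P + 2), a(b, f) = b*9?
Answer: 138784560512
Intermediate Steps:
a(b, f) = 9*b
r(F, P) = (1 + F)*(2 + P)
m(O) = -88 - 8*O (m(O) = (-9 + (2 + O + 2*(-2) - 2*O))*8 = (-9 + (2 + O - 4 - 2*O))*8 = (-9 + (-2 - O))*8 = (-11 - O)*8 = -88 - 8*O)
(475208 + m(-227))*(296617 + a(-625, -191)) = (475208 + (-88 - 8*(-227)))*(296617 + 9*(-625)) = (475208 + (-88 + 1816))*(296617 - 5625) = (475208 + 1728)*290992 = 476936*290992 = 138784560512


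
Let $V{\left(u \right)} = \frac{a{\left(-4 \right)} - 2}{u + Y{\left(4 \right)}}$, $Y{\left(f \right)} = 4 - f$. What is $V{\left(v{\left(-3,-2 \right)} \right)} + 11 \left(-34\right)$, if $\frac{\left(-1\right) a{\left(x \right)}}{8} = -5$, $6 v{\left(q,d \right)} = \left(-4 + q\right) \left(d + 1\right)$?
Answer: $- \frac{2390}{7} \approx -341.43$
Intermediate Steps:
$v{\left(q,d \right)} = \frac{\left(1 + d\right) \left(-4 + q\right)}{6}$ ($v{\left(q,d \right)} = \frac{\left(-4 + q\right) \left(d + 1\right)}{6} = \frac{\left(-4 + q\right) \left(1 + d\right)}{6} = \frac{\left(1 + d\right) \left(-4 + q\right)}{6}$)
$a{\left(x \right)} = 40$ ($a{\left(x \right)} = \left(-8\right) \left(-5\right) = 40$)
$V{\left(u \right)} = \frac{38}{u}$ ($V{\left(u \right)} = \frac{40 - 2}{u + \left(4 - 4\right)} = \frac{38}{u + \left(4 - 4\right)} = \frac{38}{u + 0} = \frac{38}{u}$)
$V{\left(v{\left(-3,-2 \right)} \right)} + 11 \left(-34\right) = \frac{38}{- \frac{2}{3} - - \frac{4}{3} + \frac{1}{6} \left(-3\right) + \frac{1}{6} \left(-2\right) \left(-3\right)} + 11 \left(-34\right) = \frac{38}{- \frac{2}{3} + \frac{4}{3} - \frac{1}{2} + 1} - 374 = \frac{38}{\frac{7}{6}} - 374 = 38 \cdot \frac{6}{7} - 374 = \frac{228}{7} - 374 = - \frac{2390}{7}$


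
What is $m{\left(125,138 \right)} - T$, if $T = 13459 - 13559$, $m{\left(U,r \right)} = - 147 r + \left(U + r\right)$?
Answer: $-19923$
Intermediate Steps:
$m{\left(U,r \right)} = U - 146 r$
$T = -100$
$m{\left(125,138 \right)} - T = \left(125 - 20148\right) - -100 = \left(125 - 20148\right) + 100 = -20023 + 100 = -19923$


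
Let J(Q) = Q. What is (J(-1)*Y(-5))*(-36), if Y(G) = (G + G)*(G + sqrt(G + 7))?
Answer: 1800 - 360*sqrt(2) ≈ 1290.9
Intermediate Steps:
Y(G) = 2*G*(G + sqrt(7 + G)) (Y(G) = (2*G)*(G + sqrt(7 + G)) = 2*G*(G + sqrt(7 + G)))
(J(-1)*Y(-5))*(-36) = -2*(-5)*(-5 + sqrt(7 - 5))*(-36) = -2*(-5)*(-5 + sqrt(2))*(-36) = -(50 - 10*sqrt(2))*(-36) = (-50 + 10*sqrt(2))*(-36) = 1800 - 360*sqrt(2)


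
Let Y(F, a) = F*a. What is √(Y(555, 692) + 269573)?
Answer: √653633 ≈ 808.48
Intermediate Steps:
√(Y(555, 692) + 269573) = √(555*692 + 269573) = √(384060 + 269573) = √653633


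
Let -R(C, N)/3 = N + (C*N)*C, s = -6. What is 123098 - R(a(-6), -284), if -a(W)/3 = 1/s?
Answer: 122033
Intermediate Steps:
a(W) = ½ (a(W) = -3/(-6) = -3*(-⅙) = ½)
R(C, N) = -3*N - 3*N*C² (R(C, N) = -3*(N + (C*N)*C) = -3*(N + N*C²) = -3*N - 3*N*C²)
123098 - R(a(-6), -284) = 123098 - (-3)*(-284)*(1 + (½)²) = 123098 - (-3)*(-284)*(1 + ¼) = 123098 - (-3)*(-284)*5/4 = 123098 - 1*1065 = 123098 - 1065 = 122033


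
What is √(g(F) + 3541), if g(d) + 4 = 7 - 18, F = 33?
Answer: √3526 ≈ 59.380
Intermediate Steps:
g(d) = -15 (g(d) = -4 + (7 - 18) = -4 - 11 = -15)
√(g(F) + 3541) = √(-15 + 3541) = √3526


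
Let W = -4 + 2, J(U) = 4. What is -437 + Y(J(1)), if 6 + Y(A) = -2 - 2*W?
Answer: -441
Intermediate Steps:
W = -2
Y(A) = -4 (Y(A) = -6 + (-2 - 2*(-2)) = -6 + (-2 + 4) = -6 + 2 = -4)
-437 + Y(J(1)) = -437 - 4 = -441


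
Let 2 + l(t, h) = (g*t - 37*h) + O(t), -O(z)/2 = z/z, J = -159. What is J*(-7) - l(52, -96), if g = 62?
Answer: -5659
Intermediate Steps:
O(z) = -2 (O(z) = -2*z/z = -2*1 = -2)
l(t, h) = -4 - 37*h + 62*t (l(t, h) = -2 + ((62*t - 37*h) - 2) = -2 + ((-37*h + 62*t) - 2) = -2 + (-2 - 37*h + 62*t) = -4 - 37*h + 62*t)
J*(-7) - l(52, -96) = -159*(-7) - (-4 - 37*(-96) + 62*52) = 1113 - (-4 + 3552 + 3224) = 1113 - 1*6772 = 1113 - 6772 = -5659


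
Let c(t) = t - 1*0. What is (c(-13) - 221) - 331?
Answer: -565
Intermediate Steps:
c(t) = t (c(t) = t + 0 = t)
(c(-13) - 221) - 331 = (-13 - 221) - 331 = -234 - 331 = -565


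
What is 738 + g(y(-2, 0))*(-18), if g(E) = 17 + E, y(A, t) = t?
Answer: 432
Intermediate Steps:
738 + g(y(-2, 0))*(-18) = 738 + (17 + 0)*(-18) = 738 + 17*(-18) = 738 - 306 = 432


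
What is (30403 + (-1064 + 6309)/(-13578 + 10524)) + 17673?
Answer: 146818859/3054 ≈ 48074.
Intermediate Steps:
(30403 + (-1064 + 6309)/(-13578 + 10524)) + 17673 = (30403 + 5245/(-3054)) + 17673 = (30403 + 5245*(-1/3054)) + 17673 = (30403 - 5245/3054) + 17673 = 92845517/3054 + 17673 = 146818859/3054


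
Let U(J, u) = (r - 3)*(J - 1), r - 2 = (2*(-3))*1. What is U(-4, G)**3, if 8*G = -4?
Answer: 42875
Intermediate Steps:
r = -4 (r = 2 + (2*(-3))*1 = 2 - 6*1 = 2 - 6 = -4)
G = -1/2 (G = (1/8)*(-4) = -1/2 ≈ -0.50000)
U(J, u) = 7 - 7*J (U(J, u) = (-4 - 3)*(J - 1) = -7*(-1 + J) = 7 - 7*J)
U(-4, G)**3 = (7 - 7*(-4))**3 = (7 + 28)**3 = 35**3 = 42875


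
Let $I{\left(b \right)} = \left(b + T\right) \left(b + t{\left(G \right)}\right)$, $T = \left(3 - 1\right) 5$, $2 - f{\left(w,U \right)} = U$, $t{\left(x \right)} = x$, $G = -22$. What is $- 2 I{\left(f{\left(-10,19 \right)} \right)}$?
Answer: $-546$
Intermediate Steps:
$f{\left(w,U \right)} = 2 - U$
$T = 10$ ($T = 2 \cdot 5 = 10$)
$I{\left(b \right)} = \left(-22 + b\right) \left(10 + b\right)$ ($I{\left(b \right)} = \left(b + 10\right) \left(b - 22\right) = \left(10 + b\right) \left(-22 + b\right) = \left(-22 + b\right) \left(10 + b\right)$)
$- 2 I{\left(f{\left(-10,19 \right)} \right)} = - 2 \left(-220 + \left(2 - 19\right)^{2} - 12 \left(2 - 19\right)\right) = - 2 \left(-220 + \left(-17\right)^{2} - -204\right) = - 2 \left(-220 + 289 + 204\right) = \left(-2\right) 273 = -546$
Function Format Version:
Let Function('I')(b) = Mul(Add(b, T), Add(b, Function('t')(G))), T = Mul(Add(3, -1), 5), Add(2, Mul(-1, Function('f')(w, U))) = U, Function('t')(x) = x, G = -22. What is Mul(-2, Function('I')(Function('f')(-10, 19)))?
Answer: -546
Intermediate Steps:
Function('f')(w, U) = Add(2, Mul(-1, U))
T = 10 (T = Mul(2, 5) = 10)
Function('I')(b) = Mul(Add(-22, b), Add(10, b)) (Function('I')(b) = Mul(Add(b, 10), Add(b, -22)) = Mul(Add(10, b), Add(-22, b)) = Mul(Add(-22, b), Add(10, b)))
Mul(-2, Function('I')(Function('f')(-10, 19))) = Mul(-2, Add(-220, Pow(Add(2, Mul(-1, 19)), 2), Mul(-12, Add(2, Mul(-1, 19))))) = Mul(-2, Add(-220, Pow(Add(2, -19), 2), Mul(-12, Add(2, -19)))) = Mul(-2, Add(-220, Pow(-17, 2), Mul(-12, -17))) = Mul(-2, Add(-220, 289, 204)) = Mul(-2, 273) = -546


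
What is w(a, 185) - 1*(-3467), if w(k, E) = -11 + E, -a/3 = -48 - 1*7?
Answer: 3641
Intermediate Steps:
a = 165 (a = -3*(-48 - 1*7) = -3*(-48 - 7) = -3*(-55) = 165)
w(a, 185) - 1*(-3467) = (-11 + 185) - 1*(-3467) = 174 + 3467 = 3641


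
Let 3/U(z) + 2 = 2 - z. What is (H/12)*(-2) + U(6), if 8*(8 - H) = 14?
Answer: -37/24 ≈ -1.5417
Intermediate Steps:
H = 25/4 (H = 8 - ⅛*14 = 8 - 7/4 = 25/4 ≈ 6.2500)
U(z) = -3/z (U(z) = 3/(-2 + (2 - z)) = 3/((-z)) = 3*(-1/z) = -3/z)
(H/12)*(-2) + U(6) = ((25/4)/12)*(-2) - 3/6 = ((25/4)*(1/12))*(-2) - 3*⅙ = (25/48)*(-2) - ½ = -25/24 - ½ = -37/24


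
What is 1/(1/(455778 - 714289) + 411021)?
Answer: 258511/106253449730 ≈ 2.4330e-6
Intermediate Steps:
1/(1/(455778 - 714289) + 411021) = 1/(1/(-258511) + 411021) = 1/(-1/258511 + 411021) = 1/(106253449730/258511) = 258511/106253449730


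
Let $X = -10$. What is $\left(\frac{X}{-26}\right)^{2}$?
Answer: $\frac{25}{169} \approx 0.14793$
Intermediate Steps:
$\left(\frac{X}{-26}\right)^{2} = \left(- \frac{10}{-26}\right)^{2} = \left(\left(-10\right) \left(- \frac{1}{26}\right)\right)^{2} = \left(\frac{5}{13}\right)^{2} = \frac{25}{169}$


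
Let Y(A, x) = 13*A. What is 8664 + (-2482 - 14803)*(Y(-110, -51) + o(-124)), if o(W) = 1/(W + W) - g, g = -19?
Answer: 6050671437/248 ≈ 2.4398e+7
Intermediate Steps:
o(W) = 19 + 1/(2*W) (o(W) = 1/(W + W) - 1*(-19) = 1/(2*W) + 19 = 19 + 1/(2*W))
8664 + (-2482 - 14803)*(Y(-110, -51) + o(-124)) = 8664 + (-2482 - 14803)*(13*(-110) + (19 + (1/2)/(-124))) = 8664 - 17285*(-1430 + (19 + (1/2)*(-1/124))) = 8664 - 17285*(-1430 + (19 - 1/248)) = 8664 - 17285*(-1430 + 4711/248) = 8664 - 17285*(-349929/248) = 8664 + 6048522765/248 = 6050671437/248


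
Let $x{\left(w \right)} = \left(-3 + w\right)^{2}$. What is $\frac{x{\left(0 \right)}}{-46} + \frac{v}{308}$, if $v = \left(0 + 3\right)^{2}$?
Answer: $- \frac{1179}{7084} \approx -0.16643$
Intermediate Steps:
$v = 9$ ($v = 3^{2} = 9$)
$\frac{x{\left(0 \right)}}{-46} + \frac{v}{308} = \frac{\left(-3 + 0\right)^{2}}{-46} + \frac{9}{308} = \left(-3\right)^{2} \left(- \frac{1}{46}\right) + 9 \cdot \frac{1}{308} = 9 \left(- \frac{1}{46}\right) + \frac{9}{308} = - \frac{9}{46} + \frac{9}{308} = - \frac{1179}{7084}$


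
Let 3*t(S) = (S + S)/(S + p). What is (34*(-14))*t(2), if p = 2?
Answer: -476/3 ≈ -158.67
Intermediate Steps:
t(S) = 2*S/(3*(2 + S)) (t(S) = ((S + S)/(S + 2))/3 = ((2*S)/(2 + S))/3 = (2*S/(2 + S))/3 = 2*S/(3*(2 + S)))
(34*(-14))*t(2) = (34*(-14))*((2/3)*2/(2 + 2)) = -952*2/(3*4) = -476*1/3 = -476/3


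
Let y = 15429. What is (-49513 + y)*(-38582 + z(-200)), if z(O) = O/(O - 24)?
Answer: 9204989191/7 ≈ 1.3150e+9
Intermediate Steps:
z(O) = O/(-24 + O)
(-49513 + y)*(-38582 + z(-200)) = (-49513 + 15429)*(-38582 - 200/(-24 - 200)) = -34084*(-38582 - 200/(-224)) = -34084*(-38582 - 200*(-1/224)) = -34084*(-38582 + 25/28) = -34084*(-1080271/28) = 9204989191/7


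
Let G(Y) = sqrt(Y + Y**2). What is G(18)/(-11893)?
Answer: -3*sqrt(38)/11893 ≈ -0.0015550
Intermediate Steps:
G(18)/(-11893) = sqrt(18*(1 + 18))/(-11893) = sqrt(18*19)*(-1/11893) = sqrt(342)*(-1/11893) = (3*sqrt(38))*(-1/11893) = -3*sqrt(38)/11893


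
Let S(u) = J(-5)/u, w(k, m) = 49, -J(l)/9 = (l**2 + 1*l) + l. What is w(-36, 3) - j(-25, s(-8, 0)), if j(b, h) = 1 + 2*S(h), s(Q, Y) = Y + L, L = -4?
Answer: -39/2 ≈ -19.500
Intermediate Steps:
J(l) = -18*l - 9*l**2 (J(l) = -9*((l**2 + 1*l) + l) = -9*((l**2 + l) + l) = -9*((l + l**2) + l) = -9*(l**2 + 2*l) = -18*l - 9*l**2)
S(u) = -135/u (S(u) = (-9*(-5)*(2 - 5))/u = (-9*(-5)*(-3))/u = -135/u)
s(Q, Y) = -4 + Y (s(Q, Y) = Y - 4 = -4 + Y)
j(b, h) = 1 - 270/h (j(b, h) = 1 + 2*(-135/h) = 1 - 270/h)
w(-36, 3) - j(-25, s(-8, 0)) = 49 - (-270 + (-4 + 0))/(-4 + 0) = 49 - (-270 - 4)/(-4) = 49 - (-1)*(-274)/4 = 49 - 1*137/2 = 49 - 137/2 = -39/2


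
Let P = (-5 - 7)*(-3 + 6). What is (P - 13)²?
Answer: 2401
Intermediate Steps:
P = -36 (P = -12*3 = -36)
(P - 13)² = (-36 - 13)² = (-49)² = 2401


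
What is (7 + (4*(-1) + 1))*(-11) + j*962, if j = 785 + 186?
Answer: 934058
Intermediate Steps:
j = 971
(7 + (4*(-1) + 1))*(-11) + j*962 = (7 + (4*(-1) + 1))*(-11) + 971*962 = (7 + (-4 + 1))*(-11) + 934102 = (7 - 3)*(-11) + 934102 = 4*(-11) + 934102 = -44 + 934102 = 934058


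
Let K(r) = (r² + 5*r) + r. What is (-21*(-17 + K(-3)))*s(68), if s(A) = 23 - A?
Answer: -24570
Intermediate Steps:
K(r) = r² + 6*r
(-21*(-17 + K(-3)))*s(68) = (-21*(-17 - 3*(6 - 3)))*(23 - 1*68) = (-21*(-17 - 3*3))*(23 - 68) = -21*(-17 - 9)*(-45) = -21*(-26)*(-45) = 546*(-45) = -24570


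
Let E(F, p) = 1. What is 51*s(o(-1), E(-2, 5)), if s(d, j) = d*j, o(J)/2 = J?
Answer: -102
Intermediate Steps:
o(J) = 2*J
51*s(o(-1), E(-2, 5)) = 51*((2*(-1))*1) = 51*(-2*1) = 51*(-2) = -102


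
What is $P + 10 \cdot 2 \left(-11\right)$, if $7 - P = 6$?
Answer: $-219$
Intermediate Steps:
$P = 1$ ($P = 7 - 6 = 1$)
$P + 10 \cdot 2 \left(-11\right) = 1 + 10 \cdot 2 \left(-11\right) = 1 + 20 \left(-11\right) = 1 - 220 = -219$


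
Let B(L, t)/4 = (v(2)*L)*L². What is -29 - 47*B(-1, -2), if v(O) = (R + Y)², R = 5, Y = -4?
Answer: 159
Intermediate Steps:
v(O) = 1 (v(O) = (5 - 4)² = 1² = 1)
B(L, t) = 4*L³ (B(L, t) = 4*((1*L)*L²) = 4*(L*L²) = 4*L³)
-29 - 47*B(-1, -2) = -29 - 188*(-1)³ = -29 - 188*(-1) = -29 - 47*(-4) = -29 + 188 = 159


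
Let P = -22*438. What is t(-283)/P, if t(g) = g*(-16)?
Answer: -1132/2409 ≈ -0.46990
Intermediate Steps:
t(g) = -16*g
P = -9636
t(-283)/P = -16*(-283)/(-9636) = 4528*(-1/9636) = -1132/2409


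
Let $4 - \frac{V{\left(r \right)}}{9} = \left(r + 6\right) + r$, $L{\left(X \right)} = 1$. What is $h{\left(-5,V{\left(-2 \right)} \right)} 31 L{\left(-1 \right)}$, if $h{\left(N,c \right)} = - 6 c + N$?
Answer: $-3503$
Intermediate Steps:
$V{\left(r \right)} = -18 - 18 r$ ($V{\left(r \right)} = 36 - 9 \left(\left(r + 6\right) + r\right) = 36 - 9 \left(\left(6 + r\right) + r\right) = 36 - 9 \left(6 + 2 r\right) = 36 - \left(54 + 18 r\right) = -18 - 18 r$)
$h{\left(N,c \right)} = N - 6 c$
$h{\left(-5,V{\left(-2 \right)} \right)} 31 L{\left(-1 \right)} = \left(-5 - 6 \left(-18 - -36\right)\right) 31 \cdot 1 = \left(-5 - 6 \left(-18 + 36\right)\right) 31 \cdot 1 = \left(-5 - 108\right) 31 \cdot 1 = \left(-113\right) 31 \cdot 1 = \left(-3503\right) 1 = -3503$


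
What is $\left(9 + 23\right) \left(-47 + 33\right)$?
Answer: $-448$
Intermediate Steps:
$\left(9 + 23\right) \left(-47 + 33\right) = 32 \left(-14\right) = -448$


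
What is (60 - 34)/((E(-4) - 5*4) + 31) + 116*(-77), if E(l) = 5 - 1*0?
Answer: -71443/8 ≈ -8930.4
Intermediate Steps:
E(l) = 5 (E(l) = 5 + 0 = 5)
(60 - 34)/((E(-4) - 5*4) + 31) + 116*(-77) = (60 - 34)/((5 - 5*4) + 31) + 116*(-77) = 26/((5 - 20) + 31) - 8932 = 26/(-15 + 31) - 8932 = 26/16 - 8932 = 26*(1/16) - 8932 = 13/8 - 8932 = -71443/8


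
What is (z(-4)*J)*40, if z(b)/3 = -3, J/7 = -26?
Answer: 65520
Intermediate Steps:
J = -182 (J = 7*(-26) = -182)
z(b) = -9 (z(b) = 3*(-3) = -9)
(z(-4)*J)*40 = -9*(-182)*40 = 1638*40 = 65520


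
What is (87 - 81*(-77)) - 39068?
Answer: -32744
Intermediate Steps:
(87 - 81*(-77)) - 39068 = (87 + 6237) - 39068 = 6324 - 39068 = -32744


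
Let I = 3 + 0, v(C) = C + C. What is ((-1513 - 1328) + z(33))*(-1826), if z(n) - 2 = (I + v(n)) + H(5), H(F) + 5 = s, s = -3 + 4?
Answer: 5065324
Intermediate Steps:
s = 1
H(F) = -4 (H(F) = -5 + 1 = -4)
v(C) = 2*C
I = 3
z(n) = 1 + 2*n (z(n) = 2 + ((3 + 2*n) - 4) = 2 + (-1 + 2*n) = 1 + 2*n)
((-1513 - 1328) + z(33))*(-1826) = ((-1513 - 1328) + (1 + 2*33))*(-1826) = (-2841 + (1 + 66))*(-1826) = (-2841 + 67)*(-1826) = -2774*(-1826) = 5065324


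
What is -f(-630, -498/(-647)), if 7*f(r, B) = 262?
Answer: -262/7 ≈ -37.429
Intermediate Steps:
f(r, B) = 262/7 (f(r, B) = (⅐)*262 = 262/7)
-f(-630, -498/(-647)) = -1*262/7 = -262/7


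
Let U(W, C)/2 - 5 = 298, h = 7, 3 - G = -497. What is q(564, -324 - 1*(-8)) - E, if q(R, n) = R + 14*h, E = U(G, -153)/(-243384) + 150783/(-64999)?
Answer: 1751564993143/2636619436 ≈ 664.32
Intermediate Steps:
G = 500 (G = 3 - 1*(-497) = 3 + 497 = 500)
U(W, C) = 606 (U(W, C) = 10 + 2*298 = 10 + 596 = 606)
E = -6122926511/2636619436 (E = 606/(-243384) + 150783/(-64999) = 606*(-1/243384) + 150783*(-1/64999) = -101/40564 - 150783/64999 = -6122926511/2636619436 ≈ -2.3223)
q(R, n) = 98 + R (q(R, n) = R + 14*7 = R + 98 = 98 + R)
q(564, -324 - 1*(-8)) - E = (98 + 564) - 1*(-6122926511/2636619436) = 662 + 6122926511/2636619436 = 1751564993143/2636619436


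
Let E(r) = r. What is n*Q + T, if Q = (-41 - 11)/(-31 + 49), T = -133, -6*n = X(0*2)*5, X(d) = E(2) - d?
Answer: -3461/27 ≈ -128.19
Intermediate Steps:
X(d) = 2 - d
n = -5/3 (n = -(2 - 0*2)*5/6 = -(2 - 1*0)*5/6 = -(2 + 0)*5/6 = -5/3 ≈ -1.6667)
Q = -26/9 (Q = -52/18 = -52*1/18 = -26/9 ≈ -2.8889)
n*Q + T = -5/3*(-26/9) - 133 = 130/27 - 133 = -3461/27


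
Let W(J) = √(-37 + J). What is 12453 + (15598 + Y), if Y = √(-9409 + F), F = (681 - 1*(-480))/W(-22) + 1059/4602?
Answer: 28051 + √(-22140303302 - 46305324*I*√59)/1534 ≈ 28052.0 - 97.002*I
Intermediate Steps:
F = 353/1534 - 1161*I*√59/59 (F = (681 - 1*(-480))/(√(-37 - 22)) + 1059/4602 = (681 + 480)/(√(-59)) + 1059*(1/4602) = 1161/((I*√59)) + 353/1534 = 1161*(-I*√59/59) + 353/1534 = -1161*I*√59/59 + 353/1534 = 353/1534 - 1161*I*√59/59 ≈ 0.23012 - 151.15*I)
Y = √(-14433053/1534 - 1161*I*√59/59) (Y = √(-9409 + (353/1534 - 1161*I*√59/59)) = √(-14433053/1534 - 1161*I*√59/59) ≈ 0.7791 - 97.002*I)
12453 + (15598 + Y) = 12453 + (15598 + √(-22140303302 - 46305324*I*√59)/1534) = 28051 + √(-22140303302 - 46305324*I*√59)/1534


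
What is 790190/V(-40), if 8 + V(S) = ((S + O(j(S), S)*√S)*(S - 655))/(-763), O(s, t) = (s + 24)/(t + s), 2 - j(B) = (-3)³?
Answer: -309173590786060/24169989517 + 122146051059725*I*√10/48339979034 ≈ -12792.0 + 7990.5*I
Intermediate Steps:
j(B) = 29 (j(B) = 2 - 1*(-3)³ = 2 - 1*(-27) = 2 + 27 = 29)
O(s, t) = (24 + s)/(s + t)
V(S) = -8 - (-655 + S)*(S + 53*√S/(29 + S))/763 (V(S) = -8 + ((S + ((24 + 29)/(29 + S))*√S)*(S - 655))/(-763) = -8 + ((S + (53/(29 + S))*√S)*(-655 + S))*(-1/763) = -8 + ((S + 53*√S/(29 + S))*(-655 + S))*(-1/763) = -8 + ((-655 + S)*(S + 53*√S/(29 + S)))*(-1/763) = -8 - (-655 + S)*(S + 53*√S/(29 + S))/763)
790190/V(-40) = 790190/(((-(-4240)*I*√10 + 34715*√(-40) + (29 - 40)*(-6104 - 1*(-40)² + 655*(-40)))/(763*(29 - 40)))) = 790190/(((1/763)*(-(-4240)*I*√10 + 34715*(2*I*√10) - 11*(-6104 - 1*1600 - 26200))/(-11))) = 790190/(((1/763)*(-1/11)*(4240*I*√10 + 69430*I*√10 - 11*(-6104 - 1600 - 26200)))) = 790190/(((1/763)*(-1/11)*(4240*I*√10 + 69430*I*√10 - 11*(-33904)))) = 790190/(((1/763)*(-1/11)*(4240*I*√10 + 69430*I*√10 + 372944))) = 790190/(((1/763)*(-1/11)*(372944 + 73670*I*√10))) = 790190/(-33904/763 - 73670*I*√10/8393)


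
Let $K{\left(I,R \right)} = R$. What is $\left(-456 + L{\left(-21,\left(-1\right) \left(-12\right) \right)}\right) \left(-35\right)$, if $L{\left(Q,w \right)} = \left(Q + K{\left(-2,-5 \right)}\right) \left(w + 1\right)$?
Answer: $27790$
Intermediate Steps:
$L{\left(Q,w \right)} = \left(1 + w\right) \left(-5 + Q\right)$ ($L{\left(Q,w \right)} = \left(Q - 5\right) \left(w + 1\right) = \left(-5 + Q\right) \left(1 + w\right) = \left(1 + w\right) \left(-5 + Q\right)$)
$\left(-456 + L{\left(-21,\left(-1\right) \left(-12\right) \right)}\right) \left(-35\right) = \left(-456 - \left(26 + 26 \left(-1\right) \left(-12\right)\right)\right) \left(-35\right) = \left(-456 - 338\right) \left(-35\right) = \left(-794\right) \left(-35\right) = 27790$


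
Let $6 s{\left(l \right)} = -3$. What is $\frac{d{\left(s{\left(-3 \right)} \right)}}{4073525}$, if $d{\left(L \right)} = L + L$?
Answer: $- \frac{1}{4073525} \approx -2.4549 \cdot 10^{-7}$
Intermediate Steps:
$s{\left(l \right)} = - \frac{1}{2}$ ($s{\left(l \right)} = \frac{1}{6} \left(-3\right) = - \frac{1}{2}$)
$d{\left(L \right)} = 2 L$
$\frac{d{\left(s{\left(-3 \right)} \right)}}{4073525} = \frac{2 \left(- \frac{1}{2}\right)}{4073525} = \left(-1\right) \frac{1}{4073525} = - \frac{1}{4073525}$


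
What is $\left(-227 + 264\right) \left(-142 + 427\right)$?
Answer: $10545$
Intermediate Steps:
$\left(-227 + 264\right) \left(-142 + 427\right) = 37 \cdot 285 = 10545$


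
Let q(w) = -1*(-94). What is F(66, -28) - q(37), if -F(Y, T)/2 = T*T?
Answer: -1662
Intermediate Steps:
F(Y, T) = -2*T² (F(Y, T) = -2*T*T = -2*T²)
q(w) = 94
F(66, -28) - q(37) = -2*(-28)² - 1*94 = -2*784 - 94 = -1568 - 94 = -1662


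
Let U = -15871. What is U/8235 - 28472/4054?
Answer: -149403977/16692345 ≈ -8.9505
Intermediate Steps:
U/8235 - 28472/4054 = -15871/8235 - 28472/4054 = -15871*1/8235 - 28472*1/4054 = -15871/8235 - 14236/2027 = -149403977/16692345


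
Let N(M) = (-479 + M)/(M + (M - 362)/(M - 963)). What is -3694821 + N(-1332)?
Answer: -11288582924721/3055246 ≈ -3.6948e+6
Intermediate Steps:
N(M) = (-479 + M)/(M + (-362 + M)/(-963 + M))
-3694821 + N(-1332) = -3694821 + (-461277 - 1*(-1332)² + 1442*(-1332))/(362 - 1*(-1332)² + 962*(-1332)) = -3694821 + (-461277 - 1*1774224 - 1920744)/(362 - 1*1774224 - 1281384) = -3694821 + (-461277 - 1774224 - 1920744)/(362 - 1774224 - 1281384) = -3694821 - 4156245/(-3055246) = -3694821 - 1/3055246*(-4156245) = -3694821 + 4156245/3055246 = -11288582924721/3055246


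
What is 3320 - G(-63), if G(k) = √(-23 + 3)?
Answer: 3320 - 2*I*√5 ≈ 3320.0 - 4.4721*I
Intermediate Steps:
G(k) = 2*I*√5 (G(k) = √(-20) = 2*I*√5)
3320 - G(-63) = 3320 - 2*I*√5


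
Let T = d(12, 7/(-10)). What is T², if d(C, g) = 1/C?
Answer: 1/144 ≈ 0.0069444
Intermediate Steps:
T = 1/12 ≈ 0.083333
T² = (1/12)² = 1/144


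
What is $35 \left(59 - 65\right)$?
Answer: $-210$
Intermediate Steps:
$35 \left(59 - 65\right) = 35 \left(-6\right) = -210$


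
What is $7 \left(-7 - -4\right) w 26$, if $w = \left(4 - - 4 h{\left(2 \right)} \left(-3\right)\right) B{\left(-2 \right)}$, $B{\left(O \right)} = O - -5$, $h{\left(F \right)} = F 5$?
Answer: $190008$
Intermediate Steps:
$h{\left(F \right)} = 5 F$
$B{\left(O \right)} = 5 + O$ ($B{\left(O \right)} = O + 5 = 5 + O$)
$w = -348$ ($w = \left(4 - - 4 \cdot 5 \cdot 2 \left(-3\right)\right) \left(5 - 2\right) = \left(4 - \left(-4\right) 10 \left(-3\right)\right) 3 = \left(4 - \left(-40\right) \left(-3\right)\right) 3 = \left(4 - 120\right) 3 = \left(-116\right) 3 = -348$)
$7 \left(-7 - -4\right) w 26 = 7 \left(-7 - -4\right) \left(-348\right) 26 = 7 \left(-7 + 4\right) \left(-348\right) 26 = 7 \left(-3\right) \left(-348\right) 26 = \left(-21\right) \left(-348\right) 26 = 7308 \cdot 26 = 190008$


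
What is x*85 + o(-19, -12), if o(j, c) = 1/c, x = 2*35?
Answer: 71399/12 ≈ 5949.9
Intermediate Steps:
x = 70
x*85 + o(-19, -12) = 70*85 + 1/(-12) = 5950 - 1/12 = 71399/12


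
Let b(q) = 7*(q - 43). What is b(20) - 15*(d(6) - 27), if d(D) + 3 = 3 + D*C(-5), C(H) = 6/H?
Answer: 352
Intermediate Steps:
d(D) = -6*D/5 (d(D) = -3 + (3 + D*(6/(-5))) = -3 + (3 + D*(6*(-⅕))) = -3 + (3 + D*(-6/5)) = -3 + (3 - 6*D/5) = -6*D/5)
b(q) = -301 + 7*q (b(q) = 7*(-43 + q) = -301 + 7*q)
b(20) - 15*(d(6) - 27) = (-301 + 7*20) - 15*(-6/5*6 - 27) = (-301 + 140) - 15*(-36/5 - 27) = -161 - 15*(-171/5) = -161 + 513 = 352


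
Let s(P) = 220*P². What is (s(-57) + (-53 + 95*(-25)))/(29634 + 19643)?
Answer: 712352/49277 ≈ 14.456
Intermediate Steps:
(s(-57) + (-53 + 95*(-25)))/(29634 + 19643) = (220*(-57)² + (-53 + 95*(-25)))/(29634 + 19643) = (220*3249 + (-53 - 2375))/49277 = (714780 - 2428)*(1/49277) = 712352*(1/49277) = 712352/49277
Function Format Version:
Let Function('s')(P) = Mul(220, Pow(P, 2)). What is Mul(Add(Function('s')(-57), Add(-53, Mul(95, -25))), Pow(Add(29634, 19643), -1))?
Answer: Rational(712352, 49277) ≈ 14.456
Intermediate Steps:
Mul(Add(Function('s')(-57), Add(-53, Mul(95, -25))), Pow(Add(29634, 19643), -1)) = Mul(Add(Mul(220, Pow(-57, 2)), Add(-53, Mul(95, -25))), Pow(Add(29634, 19643), -1)) = Mul(Add(Mul(220, 3249), Add(-53, -2375)), Pow(49277, -1)) = Mul(Add(714780, -2428), Rational(1, 49277)) = Mul(712352, Rational(1, 49277)) = Rational(712352, 49277)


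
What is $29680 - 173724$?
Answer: $-144044$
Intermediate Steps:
$29680 - 173724 = -144044$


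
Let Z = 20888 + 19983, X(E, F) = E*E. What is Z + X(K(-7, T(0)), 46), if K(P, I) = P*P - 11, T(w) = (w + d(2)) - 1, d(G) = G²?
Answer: 42315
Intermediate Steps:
T(w) = 3 + w (T(w) = (w + 2²) - 1 = (w + 4) - 1 = (4 + w) - 1 = 3 + w)
K(P, I) = -11 + P² (K(P, I) = P² - 11 = -11 + P²)
X(E, F) = E²
Z = 40871
Z + X(K(-7, T(0)), 46) = 40871 + (-11 + (-7)²)² = 40871 + (-11 + 49)² = 40871 + 38² = 40871 + 1444 = 42315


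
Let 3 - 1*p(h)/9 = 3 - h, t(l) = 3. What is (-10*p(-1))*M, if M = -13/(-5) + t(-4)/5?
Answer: 288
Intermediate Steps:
p(h) = 9*h (p(h) = 27 - 9*(3 - h) = 27 + (-27 + 9*h) = 9*h)
M = 16/5 (M = -13/(-5) + 3/5 = -13*(-⅕) + 3*(⅕) = 13/5 + ⅗ = 16/5 ≈ 3.2000)
(-10*p(-1))*M = -90*(-1)*(16/5) = -10*(-9)*(16/5) = 90*(16/5) = 288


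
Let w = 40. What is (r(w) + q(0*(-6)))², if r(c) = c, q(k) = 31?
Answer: 5041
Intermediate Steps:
(r(w) + q(0*(-6)))² = (40 + 31)² = 71² = 5041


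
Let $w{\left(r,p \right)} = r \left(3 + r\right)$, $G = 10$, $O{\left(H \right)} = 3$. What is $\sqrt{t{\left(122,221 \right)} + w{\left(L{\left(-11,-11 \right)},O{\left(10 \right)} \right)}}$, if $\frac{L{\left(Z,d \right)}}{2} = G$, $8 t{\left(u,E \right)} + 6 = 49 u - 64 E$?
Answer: $\frac{i \sqrt{2246}}{2} \approx 23.696 i$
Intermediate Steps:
$t{\left(u,E \right)} = - \frac{3}{4} - 8 E + \frac{49 u}{8}$ ($t{\left(u,E \right)} = - \frac{3}{4} + \frac{49 u - 64 E}{8} = - \frac{3}{4} + \frac{- 64 E + 49 u}{8} = - \frac{3}{4} - \left(8 E - \frac{49 u}{8}\right) = - \frac{3}{4} - 8 E + \frac{49 u}{8}$)
$L{\left(Z,d \right)} = 20$ ($L{\left(Z,d \right)} = 2 \cdot 10 = 20$)
$\sqrt{t{\left(122,221 \right)} + w{\left(L{\left(-11,-11 \right)},O{\left(10 \right)} \right)}} = \sqrt{\left(- \frac{3}{4} - 1768 + \frac{49}{8} \cdot 122\right) + 20 \left(3 + 20\right)} = \sqrt{\left(- \frac{3}{4} - 1768 + \frac{2989}{4}\right) + 20 \cdot 23} = \sqrt{- \frac{2043}{2} + 460} = \sqrt{- \frac{1123}{2}} = \frac{i \sqrt{2246}}{2}$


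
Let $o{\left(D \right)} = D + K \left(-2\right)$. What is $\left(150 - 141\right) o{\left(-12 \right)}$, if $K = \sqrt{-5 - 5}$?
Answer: $-108 - 18 i \sqrt{10} \approx -108.0 - 56.921 i$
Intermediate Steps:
$K = i \sqrt{10}$ ($K = \sqrt{-10} = i \sqrt{10} \approx 3.1623 i$)
$o{\left(D \right)} = D - 2 i \sqrt{10}$ ($o{\left(D \right)} = D + i \sqrt{10} \left(-2\right) = D - 2 i \sqrt{10}$)
$\left(150 - 141\right) o{\left(-12 \right)} = \left(150 - 141\right) \left(-12 - 2 i \sqrt{10}\right) = 9 \left(-12 - 2 i \sqrt{10}\right) = -108 - 18 i \sqrt{10}$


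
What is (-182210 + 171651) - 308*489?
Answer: -161171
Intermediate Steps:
(-182210 + 171651) - 308*489 = -10559 - 150612 = -161171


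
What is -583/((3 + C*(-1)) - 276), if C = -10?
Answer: 583/263 ≈ 2.2167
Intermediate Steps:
-583/((3 + C*(-1)) - 276) = -583/((3 - 10*(-1)) - 276) = -583/((3 + 10) - 276) = -583/(13 - 276) = -583/(-263) = -583*(-1/263) = 583/263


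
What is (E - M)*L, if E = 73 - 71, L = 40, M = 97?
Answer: -3800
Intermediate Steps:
E = 2
(E - M)*L = (2 - 1*97)*40 = (2 - 97)*40 = -95*40 = -3800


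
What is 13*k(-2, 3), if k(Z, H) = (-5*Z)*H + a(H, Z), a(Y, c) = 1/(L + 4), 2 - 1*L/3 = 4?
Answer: 767/2 ≈ 383.50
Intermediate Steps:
L = -6 (L = 6 - 3*4 = 6 - 12 = -6)
a(Y, c) = -1/2 (a(Y, c) = 1/(-6 + 4) = 1/(-2) = -1/2)
k(Z, H) = -1/2 - 5*H*Z (k(Z, H) = (-5*Z)*H - 1/2 = -5*H*Z - 1/2 = -1/2 - 5*H*Z)
13*k(-2, 3) = 13*(-1/2 - 5*3*(-2)) = 13*(-1/2 + 30) = 13*(59/2) = 767/2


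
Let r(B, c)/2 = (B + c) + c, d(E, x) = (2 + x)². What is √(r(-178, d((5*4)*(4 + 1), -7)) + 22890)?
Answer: √22634 ≈ 150.45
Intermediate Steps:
r(B, c) = 2*B + 4*c (r(B, c) = 2*((B + c) + c) = 2*(B + 2*c) = 2*B + 4*c)
√(r(-178, d((5*4)*(4 + 1), -7)) + 22890) = √((2*(-178) + 4*(2 - 7)²) + 22890) = √((-356 + 4*(-5)²) + 22890) = √((-356 + 4*25) + 22890) = √((-356 + 100) + 22890) = √(-256 + 22890) = √22634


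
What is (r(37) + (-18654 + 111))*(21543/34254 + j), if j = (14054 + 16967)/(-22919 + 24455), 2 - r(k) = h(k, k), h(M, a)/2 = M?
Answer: -377706410295/974336 ≈ -3.8766e+5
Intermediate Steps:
h(M, a) = 2*M
r(k) = 2 - 2*k
j = 31021/1536 ≈ 20.196
(r(37) + (-18654 + 111))*(21543/34254 + j) = ((2 - 2*37) + (-18654 + 111))*(21543/34254 + 31021/1536) = ((2 - 74) - 18543)*(21543*(1/34254) + 31021/1536) = (-72 - 18543)*(7181/11418 + 31021/1536) = -18615*20290433/974336 = -377706410295/974336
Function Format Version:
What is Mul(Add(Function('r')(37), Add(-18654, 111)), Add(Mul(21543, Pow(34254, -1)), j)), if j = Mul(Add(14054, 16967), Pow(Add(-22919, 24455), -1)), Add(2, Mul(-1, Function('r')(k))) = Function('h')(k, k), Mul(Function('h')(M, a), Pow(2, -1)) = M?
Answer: Rational(-377706410295, 974336) ≈ -3.8766e+5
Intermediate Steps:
Function('h')(M, a) = Mul(2, M)
Function('r')(k) = Add(2, Mul(-2, k)) (Function('r')(k) = Add(2, Mul(-1, Mul(2, k))) = Add(2, Mul(-2, k)))
j = Rational(31021, 1536) (j = Mul(31021, Pow(1536, -1)) = Mul(31021, Rational(1, 1536)) = Rational(31021, 1536) ≈ 20.196)
Mul(Add(Function('r')(37), Add(-18654, 111)), Add(Mul(21543, Pow(34254, -1)), j)) = Mul(Add(Add(2, Mul(-2, 37)), Add(-18654, 111)), Add(Mul(21543, Pow(34254, -1)), Rational(31021, 1536))) = Mul(Add(Add(2, -74), -18543), Add(Mul(21543, Rational(1, 34254)), Rational(31021, 1536))) = Mul(Add(-72, -18543), Add(Rational(7181, 11418), Rational(31021, 1536))) = Mul(-18615, Rational(20290433, 974336)) = Rational(-377706410295, 974336)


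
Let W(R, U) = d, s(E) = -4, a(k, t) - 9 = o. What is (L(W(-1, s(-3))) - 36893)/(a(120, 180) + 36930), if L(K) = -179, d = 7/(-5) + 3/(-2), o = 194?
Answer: -37072/37133 ≈ -0.99836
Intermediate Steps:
a(k, t) = 203 (a(k, t) = 9 + 194 = 203)
d = -29/10 (d = 7*(-⅕) + 3*(-½) = -7/5 - 3/2 = -29/10 ≈ -2.9000)
W(R, U) = -29/10
(L(W(-1, s(-3))) - 36893)/(a(120, 180) + 36930) = (-179 - 36893)/(203 + 36930) = -37072/37133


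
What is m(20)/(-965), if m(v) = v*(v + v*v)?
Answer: -1680/193 ≈ -8.7047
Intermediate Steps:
m(v) = v*(v + v**2)
m(20)/(-965) = (20**2*(1 + 20))/(-965) = (400*21)*(-1/965) = 8400*(-1/965) = -1680/193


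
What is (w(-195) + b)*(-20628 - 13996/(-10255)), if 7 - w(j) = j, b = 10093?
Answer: -435532330496/2051 ≈ -2.1235e+8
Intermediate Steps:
w(j) = 7 - j
(w(-195) + b)*(-20628 - 13996/(-10255)) = ((7 - 1*(-195)) + 10093)*(-20628 - 13996/(-10255)) = ((7 + 195) + 10093)*(-20628 - 13996*(-1/10255)) = (202 + 10093)*(-20628 + 13996/10255) = 10295*(-211526144/10255) = -435532330496/2051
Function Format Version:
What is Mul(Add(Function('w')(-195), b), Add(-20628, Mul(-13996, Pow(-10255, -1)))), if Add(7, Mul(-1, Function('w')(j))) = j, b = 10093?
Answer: Rational(-435532330496, 2051) ≈ -2.1235e+8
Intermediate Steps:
Function('w')(j) = Add(7, Mul(-1, j))
Mul(Add(Function('w')(-195), b), Add(-20628, Mul(-13996, Pow(-10255, -1)))) = Mul(Add(Add(7, Mul(-1, -195)), 10093), Add(-20628, Mul(-13996, Pow(-10255, -1)))) = Mul(Add(Add(7, 195), 10093), Add(-20628, Mul(-13996, Rational(-1, 10255)))) = Mul(Add(202, 10093), Add(-20628, Rational(13996, 10255))) = Mul(10295, Rational(-211526144, 10255)) = Rational(-435532330496, 2051)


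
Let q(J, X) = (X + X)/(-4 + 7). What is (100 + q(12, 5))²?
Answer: 96100/9 ≈ 10678.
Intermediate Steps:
q(J, X) = 2*X/3 (q(J, X) = (2*X)/3 = (2*X)*(⅓) = 2*X/3)
(100 + q(12, 5))² = (100 + (⅔)*5)² = (100 + 10/3)² = (310/3)² = 96100/9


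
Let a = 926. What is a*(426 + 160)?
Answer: 542636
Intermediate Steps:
a*(426 + 160) = 926*(426 + 160) = 926*586 = 542636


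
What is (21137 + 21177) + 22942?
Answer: 65256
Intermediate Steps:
(21137 + 21177) + 22942 = 42314 + 22942 = 65256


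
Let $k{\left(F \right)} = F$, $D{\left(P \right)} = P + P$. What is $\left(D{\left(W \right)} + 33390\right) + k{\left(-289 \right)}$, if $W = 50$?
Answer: $33201$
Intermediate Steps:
$D{\left(P \right)} = 2 P$
$\left(D{\left(W \right)} + 33390\right) + k{\left(-289 \right)} = \left(2 \cdot 50 + 33390\right) - 289 = \left(100 + 33390\right) - 289 = 33490 - 289 = 33201$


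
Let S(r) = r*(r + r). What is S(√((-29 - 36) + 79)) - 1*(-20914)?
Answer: 20942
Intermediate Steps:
S(r) = 2*r² (S(r) = r*(2*r) = 2*r²)
S(√((-29 - 36) + 79)) - 1*(-20914) = 2*(√((-29 - 36) + 79))² - 1*(-20914) = 2*(√(-65 + 79))² + 20914 = 2*(√14)² + 20914 = 2*14 + 20914 = 28 + 20914 = 20942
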